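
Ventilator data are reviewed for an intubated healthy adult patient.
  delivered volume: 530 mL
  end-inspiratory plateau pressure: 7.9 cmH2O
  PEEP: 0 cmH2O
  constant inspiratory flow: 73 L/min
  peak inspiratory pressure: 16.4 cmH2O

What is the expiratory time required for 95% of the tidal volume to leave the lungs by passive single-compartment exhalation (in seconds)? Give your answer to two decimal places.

Flow: 73 L/min ÷ 60 = 1.2167 L/s.
R = (PIP − Pplat)/V̇ = (16.4 − 7.9) / 1.2167 = 8.5/1.2167 = 6.986 cmH2O·s/L.
C = Vt/(Pplat − PEEP) = 530.0 / (7.9 − 0) = 530.0/7.9 = 67.089 mL/cmH2O.
τ = R × C = 6.986 × 0.06709 L/cmH2O = 0.4687 s.
t = −τ·ln(1 − 0.95) = −0.4687·ln(0.05) = 1.404 s.

1.40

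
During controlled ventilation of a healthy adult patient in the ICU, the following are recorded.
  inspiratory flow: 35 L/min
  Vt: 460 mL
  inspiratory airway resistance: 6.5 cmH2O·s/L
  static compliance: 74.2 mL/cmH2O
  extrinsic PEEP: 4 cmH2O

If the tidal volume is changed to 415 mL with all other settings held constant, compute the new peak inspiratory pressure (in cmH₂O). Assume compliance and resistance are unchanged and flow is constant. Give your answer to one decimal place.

Flow: 35 L/min ÷ 60 = 0.5833 L/s.
PIP = Vt/C + R·V̇ + PEEP (constant-flow equation of motion).
Only the elastic term changes: ΔPIP = ΔVt / C = (415 − 460) / 74.2 = -0.6065 cmH2O.
Original PIP = 460/74.2 + 6.5×0.5833 + 4 = 13.991 cmH2O; new PIP = 13.991 + (-0.6065) = 13.385 cmH2O.

13.4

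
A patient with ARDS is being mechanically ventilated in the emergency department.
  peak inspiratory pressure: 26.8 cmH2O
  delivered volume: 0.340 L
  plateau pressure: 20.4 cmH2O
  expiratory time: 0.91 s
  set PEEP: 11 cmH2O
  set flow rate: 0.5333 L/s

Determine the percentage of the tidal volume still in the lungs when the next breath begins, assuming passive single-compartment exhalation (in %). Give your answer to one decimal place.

R = (PIP − Pplat)/V̇ = (26.8 − 20.4) / 0.5333 = 6.4/0.5333 = 12.001 cmH2O·s/L.
C = Vt/(Pplat − PEEP) = 340.0 / (20.4 − 11) = 340.0/9.4 = 36.17 mL/cmH2O.
τ = R × C = 12.001 × 0.03617 L/cmH2O = 0.4341 s.
Fraction remaining at end-expiration = e^(−Te/τ) = e^(−0.91/0.4341) = 0.1229 → 12.29%.

12.3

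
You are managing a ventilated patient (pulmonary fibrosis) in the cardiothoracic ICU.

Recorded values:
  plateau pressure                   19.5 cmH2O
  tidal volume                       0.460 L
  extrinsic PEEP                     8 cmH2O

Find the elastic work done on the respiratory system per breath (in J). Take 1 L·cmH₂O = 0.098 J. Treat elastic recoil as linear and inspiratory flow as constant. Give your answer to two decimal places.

Elastic work ≈ ½ × (Pplat − PEEP) × Vt = 0.5 × (19.5 − 8) × 0.460 L = 0.5 × 11.5 × 0.460 = 2.645 L·cmH2O.
× 0.098 J/(L·cmH2O) → 0.2592 J.

0.26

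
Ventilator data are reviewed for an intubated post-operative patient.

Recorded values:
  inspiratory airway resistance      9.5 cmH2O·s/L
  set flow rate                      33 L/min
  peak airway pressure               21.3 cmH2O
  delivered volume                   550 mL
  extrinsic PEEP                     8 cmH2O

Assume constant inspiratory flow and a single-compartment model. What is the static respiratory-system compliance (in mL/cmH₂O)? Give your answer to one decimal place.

Flow: 33 L/min ÷ 60 = 0.55 L/s.
Equation of motion (constant flow): PIP = Vt/C + R·V̇ + PEEP.
Vt/C = PIP − R·V̇ − PEEP = 21.3 − 9.5×0.55 − 8 = 21.3 − 5.225 − 8 = 8.075 cmH2O.
C = Vt / 8.075 = 550 / 8.075 = 68.111 mL/cmH2O.

68.1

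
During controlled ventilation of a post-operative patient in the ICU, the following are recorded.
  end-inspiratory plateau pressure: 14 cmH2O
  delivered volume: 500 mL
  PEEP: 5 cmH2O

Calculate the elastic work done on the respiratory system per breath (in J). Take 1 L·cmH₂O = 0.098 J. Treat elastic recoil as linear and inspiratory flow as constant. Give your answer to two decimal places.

0.22

Elastic work ≈ ½ × (Pplat − PEEP) × Vt = 0.5 × (14 − 5) × 0.500 L = 0.5 × 9.0 × 0.500 = 2.25 L·cmH2O.
× 0.098 J/(L·cmH2O) → 0.2205 J.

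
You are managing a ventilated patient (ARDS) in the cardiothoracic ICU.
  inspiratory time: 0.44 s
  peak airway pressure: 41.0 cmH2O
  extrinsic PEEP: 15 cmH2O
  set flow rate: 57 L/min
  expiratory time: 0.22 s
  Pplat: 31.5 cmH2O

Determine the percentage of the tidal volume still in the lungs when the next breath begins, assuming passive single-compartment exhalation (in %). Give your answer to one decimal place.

Flow: 57 L/min ÷ 60 = 0.95 L/s.
Vt = flow × Ti = 0.95 L/s × 0.44 s × 1000 mL/L = 418.0 mL.
R = (PIP − Pplat)/V̇ = (41.0 − 31.5) / 0.95 = 9.5/0.95 = 10.0 cmH2O·s/L.
C = Vt/(Pplat − PEEP) = 418.0 / (31.5 − 15) = 418.0/16.5 = 25.333 mL/cmH2O.
τ = R × C = 10.0 × 0.02533 L/cmH2O = 0.2533 s.
Fraction remaining at end-expiration = e^(−Te/τ) = e^(−0.22/0.2533) = 0.4196 → 41.96%.

42.0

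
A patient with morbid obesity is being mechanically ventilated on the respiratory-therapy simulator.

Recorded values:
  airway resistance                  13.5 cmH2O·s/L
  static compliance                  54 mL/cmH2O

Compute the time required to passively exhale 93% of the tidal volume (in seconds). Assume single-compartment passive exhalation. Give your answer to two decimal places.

τ = R × C = 13.5 × 54 mL/cmH2O = 13.5 × 0.054 L/cmH2O = 0.729 s.
Exhaled fraction f = 1 − e^(−t/τ) → t = −τ·ln(1 − f) = −0.729·ln(0.07) = 1.939 s.

1.94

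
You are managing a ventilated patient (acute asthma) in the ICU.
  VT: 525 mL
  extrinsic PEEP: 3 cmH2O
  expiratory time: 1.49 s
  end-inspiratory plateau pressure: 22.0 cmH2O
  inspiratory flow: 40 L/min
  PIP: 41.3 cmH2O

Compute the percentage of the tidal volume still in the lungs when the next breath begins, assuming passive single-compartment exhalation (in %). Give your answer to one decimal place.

Flow: 40 L/min ÷ 60 = 0.6667 L/s.
R = (PIP − Pplat)/V̇ = (41.3 − 22.0) / 0.6667 = 19.3/0.6667 = 28.949 cmH2O·s/L.
C = Vt/(Pplat − PEEP) = 525.0 / (22.0 − 3) = 525.0/19.0 = 27.632 mL/cmH2O.
τ = R × C = 28.949 × 0.02763 L/cmH2O = 0.7999 s.
Fraction remaining at end-expiration = e^(−Te/τ) = e^(−1.49/0.7999) = 0.1552 → 15.52%.

15.5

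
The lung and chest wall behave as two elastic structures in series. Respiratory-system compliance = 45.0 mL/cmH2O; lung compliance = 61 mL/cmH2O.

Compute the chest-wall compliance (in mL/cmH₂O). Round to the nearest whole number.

1/Ccw = 1/Crs − 1/CL.
1/Ccw = 1/45.0 − 1/61 = 0.005829.
Ccw = 171.56 mL/cmH2O.

172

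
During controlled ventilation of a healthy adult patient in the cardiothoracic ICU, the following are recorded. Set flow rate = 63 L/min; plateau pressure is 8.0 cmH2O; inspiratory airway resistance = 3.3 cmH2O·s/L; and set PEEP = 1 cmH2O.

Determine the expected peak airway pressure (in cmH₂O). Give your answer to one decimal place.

11.5

Flow: 63 L/min ÷ 60 = 1.05 L/s.
PIP = Pplat + Raw × flow = 8.0 + 3.3 × 1.05 = 8.0 + 3.465 = 11.465 cmH2O.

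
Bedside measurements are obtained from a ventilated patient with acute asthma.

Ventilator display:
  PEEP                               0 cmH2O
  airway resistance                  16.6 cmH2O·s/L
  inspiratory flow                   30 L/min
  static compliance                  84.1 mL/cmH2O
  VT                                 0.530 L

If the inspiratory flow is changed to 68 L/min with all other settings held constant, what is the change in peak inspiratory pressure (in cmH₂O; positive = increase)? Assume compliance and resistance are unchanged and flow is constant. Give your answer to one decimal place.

Flow: 30 L/min ÷ 60 = 0.5 L/s.
New flow: 68 L/min ÷ 60 = 1.1333 L/s.
PIP = Vt/C + R·V̇ + PEEP (constant-flow equation of motion).
Only the resistive term changes: ΔPIP = R × ΔV̇ = 16.6 × (1.1333 − 0.5) = 16.6 × 0.6333 = 10.513 cmH2O.

10.5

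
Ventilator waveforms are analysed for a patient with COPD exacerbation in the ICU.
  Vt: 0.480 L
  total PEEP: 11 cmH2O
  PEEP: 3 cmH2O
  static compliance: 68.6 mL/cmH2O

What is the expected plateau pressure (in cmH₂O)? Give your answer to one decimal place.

End-expiratory occlusion gives total PEEP = 11 cmH2O (intrinsic PEEP = 11 − 3 = 8). Use total PEEP for the elastic gradient.
Pplat = PEEPtotal + Vt / Cstat = 11 + 480 / 68.6 = 11 + 6.997 = 17.997 cmH2O.

18.0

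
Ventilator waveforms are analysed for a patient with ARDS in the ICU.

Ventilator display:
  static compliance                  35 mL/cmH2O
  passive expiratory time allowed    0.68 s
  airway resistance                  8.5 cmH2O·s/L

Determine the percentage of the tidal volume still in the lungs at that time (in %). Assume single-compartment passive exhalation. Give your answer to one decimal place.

10.2

τ = R × C = 8.5 × 35 mL/cmH2O = 8.5 × 0.035 L/cmH2O = 0.2975 s.
Passive exhalation: V(t)/V₀ = e^(−t/τ) = e^(−0.68/0.2975) = 0.1017.
Fraction remaining = 0.1017 → 10.17%.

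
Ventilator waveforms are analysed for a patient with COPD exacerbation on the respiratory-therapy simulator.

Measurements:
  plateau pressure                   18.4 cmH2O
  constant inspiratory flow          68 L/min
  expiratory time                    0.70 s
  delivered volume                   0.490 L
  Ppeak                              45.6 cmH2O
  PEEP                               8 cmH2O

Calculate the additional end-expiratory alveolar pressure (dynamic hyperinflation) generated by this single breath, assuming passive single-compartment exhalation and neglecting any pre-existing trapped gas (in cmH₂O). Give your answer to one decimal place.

5.6

Flow: 68 L/min ÷ 60 = 1.1333 L/s.
R = (PIP − Pplat)/V̇ = (45.6 − 18.4) / 1.1333 = 27.2/1.1333 = 24.001 cmH2O·s/L.
C = Vt/(Pplat − PEEP) = 490.0 / (18.4 − 8) = 490.0/10.4 = 47.115 mL/cmH2O.
τ = R × C = 24.001 × 0.04712 L/cmH2O = 1.131 s.
Fraction remaining = e^(−Te/τ) = e^(−0.70/1.131) = 0.5385; trapped volume = 490.0 × 0.5385 = 263.87 mL.
Additional alveolar pressure from trapping ≈ V_trapped / C = 263.87 / 47.115 = 5.601 cmH2O.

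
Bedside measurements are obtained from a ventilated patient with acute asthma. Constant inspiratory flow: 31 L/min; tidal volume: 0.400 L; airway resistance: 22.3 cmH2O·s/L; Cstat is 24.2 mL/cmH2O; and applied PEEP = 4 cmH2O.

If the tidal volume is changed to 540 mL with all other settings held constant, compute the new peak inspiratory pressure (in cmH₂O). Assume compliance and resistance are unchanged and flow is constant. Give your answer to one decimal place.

37.8

Flow: 31 L/min ÷ 60 = 0.5167 L/s.
PIP = Vt/C + R·V̇ + PEEP (constant-flow equation of motion).
Only the elastic term changes: ΔPIP = ΔVt / C = (540 − 400) / 24.2 = 5.785 cmH2O.
Original PIP = 400/24.2 + 22.3×0.5167 + 4 = 32.051 cmH2O; new PIP = 32.051 + (5.785) = 37.836 cmH2O.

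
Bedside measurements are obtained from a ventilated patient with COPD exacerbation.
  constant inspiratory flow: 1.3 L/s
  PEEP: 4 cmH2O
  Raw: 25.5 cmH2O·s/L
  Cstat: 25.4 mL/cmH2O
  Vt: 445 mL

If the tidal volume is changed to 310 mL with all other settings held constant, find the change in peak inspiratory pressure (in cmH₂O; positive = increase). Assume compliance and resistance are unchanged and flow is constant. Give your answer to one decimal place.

-5.3

PIP = Vt/C + R·V̇ + PEEP (constant-flow equation of motion).
Only the elastic term changes: ΔPIP = ΔVt / C = (310 − 445) / 25.4 = -5.315 cmH2O.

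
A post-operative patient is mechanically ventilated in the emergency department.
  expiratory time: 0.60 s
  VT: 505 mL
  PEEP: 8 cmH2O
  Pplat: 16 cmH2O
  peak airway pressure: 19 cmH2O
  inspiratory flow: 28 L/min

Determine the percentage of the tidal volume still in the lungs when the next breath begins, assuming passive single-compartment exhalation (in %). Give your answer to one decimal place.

22.8

Flow: 28 L/min ÷ 60 = 0.4667 L/s.
R = (PIP − Pplat)/V̇ = (19 − 16) / 0.4667 = 3.0/0.4667 = 6.428 cmH2O·s/L.
C = Vt/(Pplat − PEEP) = 505.0 / (16 − 8) = 505.0/8.0 = 63.125 mL/cmH2O.
τ = R × C = 6.428 × 0.06313 L/cmH2O = 0.4058 s.
Fraction remaining at end-expiration = e^(−Te/τ) = e^(−0.60/0.4058) = 0.228 → 22.8%.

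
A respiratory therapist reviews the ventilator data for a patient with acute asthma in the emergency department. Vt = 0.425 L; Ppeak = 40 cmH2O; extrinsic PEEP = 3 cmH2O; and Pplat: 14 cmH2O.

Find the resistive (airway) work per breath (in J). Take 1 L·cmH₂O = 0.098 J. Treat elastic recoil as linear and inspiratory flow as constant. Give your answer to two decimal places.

With constant inspiratory flow the resistive pressure is constant at PIP − Pplat = 40 − 14 = 26.0 cmH2O, so resistive work = 26.0 × 0.425 = 11.05 L·cmH2O.
× 0.098 J/(L·cmH2O) → 1.083 J.

1.08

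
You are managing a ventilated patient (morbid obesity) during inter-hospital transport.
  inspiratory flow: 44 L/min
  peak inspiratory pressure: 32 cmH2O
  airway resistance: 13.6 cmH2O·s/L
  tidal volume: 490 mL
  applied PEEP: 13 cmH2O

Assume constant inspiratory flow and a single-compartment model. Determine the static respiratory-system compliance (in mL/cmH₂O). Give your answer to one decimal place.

54.3

Flow: 44 L/min ÷ 60 = 0.7333 L/s.
Equation of motion (constant flow): PIP = Vt/C + R·V̇ + PEEP.
Vt/C = PIP − R·V̇ − PEEP = 32 − 13.6×0.7333 − 13 = 32 − 9.973 − 13 = 9.027 cmH2O.
C = Vt / 9.027 = 490 / 9.027 = 54.282 mL/cmH2O.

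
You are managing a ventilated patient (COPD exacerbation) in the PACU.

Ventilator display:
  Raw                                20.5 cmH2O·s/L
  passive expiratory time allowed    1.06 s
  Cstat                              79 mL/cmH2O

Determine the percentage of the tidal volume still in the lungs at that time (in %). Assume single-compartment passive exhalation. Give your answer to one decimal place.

τ = R × C = 20.5 × 79 mL/cmH2O = 20.5 × 0.079 L/cmH2O = 1.62 s.
Passive exhalation: V(t)/V₀ = e^(−t/τ) = e^(−1.06/1.62) = 0.5198.
Fraction remaining = 0.5198 → 51.98%.

52.0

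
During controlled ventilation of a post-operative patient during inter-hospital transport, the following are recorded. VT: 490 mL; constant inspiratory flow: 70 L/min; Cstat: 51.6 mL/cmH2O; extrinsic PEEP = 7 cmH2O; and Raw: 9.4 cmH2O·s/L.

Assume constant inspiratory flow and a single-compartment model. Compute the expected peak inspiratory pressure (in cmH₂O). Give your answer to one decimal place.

Flow: 70 L/min ÷ 60 = 1.1667 L/s.
Equation of motion (constant flow): PIP = Vt/C + R·V̇ + PEEP.
PIP = 490/51.6 + 9.4×1.1667 + 7 = 9.496 + 10.967 + 7 = 27.463 cmH2O.

27.5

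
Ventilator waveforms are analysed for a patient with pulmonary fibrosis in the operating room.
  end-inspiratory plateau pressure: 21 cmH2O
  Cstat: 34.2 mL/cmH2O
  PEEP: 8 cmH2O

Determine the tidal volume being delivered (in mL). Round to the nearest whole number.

445

Vt = Cstat × (Pplat − PEEP) = 34.2 × (21 − 8) = 34.2 × 13.0 = 444.6 mL.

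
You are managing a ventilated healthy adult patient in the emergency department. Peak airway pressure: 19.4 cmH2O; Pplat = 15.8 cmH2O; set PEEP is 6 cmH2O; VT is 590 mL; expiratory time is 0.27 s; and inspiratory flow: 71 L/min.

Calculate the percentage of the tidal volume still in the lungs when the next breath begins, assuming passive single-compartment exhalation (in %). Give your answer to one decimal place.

22.9

Flow: 71 L/min ÷ 60 = 1.1833 L/s.
R = (PIP − Pplat)/V̇ = (19.4 − 15.8) / 1.1833 = 3.6/1.1833 = 3.042 cmH2O·s/L.
C = Vt/(Pplat − PEEP) = 590.0 / (15.8 − 6) = 590.0/9.8 = 60.204 mL/cmH2O.
τ = R × C = 3.042 × 0.0602 L/cmH2O = 0.1831 s.
Fraction remaining at end-expiration = e^(−Te/τ) = e^(−0.27/0.1831) = 0.2289 → 22.89%.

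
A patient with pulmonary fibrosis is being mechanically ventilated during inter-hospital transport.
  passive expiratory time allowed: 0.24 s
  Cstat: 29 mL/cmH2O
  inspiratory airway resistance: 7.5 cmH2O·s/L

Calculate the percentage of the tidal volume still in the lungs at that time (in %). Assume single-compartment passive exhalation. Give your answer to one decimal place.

33.2

τ = R × C = 7.5 × 29 mL/cmH2O = 7.5 × 0.029 L/cmH2O = 0.2175 s.
Passive exhalation: V(t)/V₀ = e^(−t/τ) = e^(−0.24/0.2175) = 0.3317.
Fraction remaining = 0.3317 → 33.17%.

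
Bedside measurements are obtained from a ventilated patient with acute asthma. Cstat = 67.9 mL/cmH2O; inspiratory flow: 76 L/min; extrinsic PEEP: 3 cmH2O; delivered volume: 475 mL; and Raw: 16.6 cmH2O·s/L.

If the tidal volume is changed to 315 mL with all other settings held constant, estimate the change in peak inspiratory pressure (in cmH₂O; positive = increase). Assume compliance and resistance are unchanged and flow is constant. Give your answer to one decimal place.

PIP = Vt/C + R·V̇ + PEEP (constant-flow equation of motion).
Only the elastic term changes: ΔPIP = ΔVt / C = (315 − 475) / 67.9 = -2.356 cmH2O.

-2.4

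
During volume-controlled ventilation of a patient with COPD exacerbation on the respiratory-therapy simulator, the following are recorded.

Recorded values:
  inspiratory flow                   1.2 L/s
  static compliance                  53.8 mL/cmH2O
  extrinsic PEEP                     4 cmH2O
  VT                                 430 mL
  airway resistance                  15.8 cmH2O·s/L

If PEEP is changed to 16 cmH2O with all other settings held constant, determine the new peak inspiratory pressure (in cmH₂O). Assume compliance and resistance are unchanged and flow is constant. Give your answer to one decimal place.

43.0

PIP = Vt/C + R·V̇ + PEEP (constant-flow equation of motion).
Only the baseline term changes: ΔPIP = ΔPEEP = 16 − 4 = 12.0 cmH2O.
Original PIP = 430/53.8 + 15.8×1.2 + 4 = 30.953 cmH2O; new PIP = 30.953 + (12.0) = 42.953 cmH2O.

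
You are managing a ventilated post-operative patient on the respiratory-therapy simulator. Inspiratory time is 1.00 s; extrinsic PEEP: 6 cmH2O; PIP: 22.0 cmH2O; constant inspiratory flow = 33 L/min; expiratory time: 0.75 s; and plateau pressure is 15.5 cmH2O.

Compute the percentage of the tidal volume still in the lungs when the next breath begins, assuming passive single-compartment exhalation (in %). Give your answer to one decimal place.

Flow: 33 L/min ÷ 60 = 0.55 L/s.
Vt = flow × Ti = 0.55 L/s × 1.00 s × 1000 mL/L = 550.0 mL.
R = (PIP − Pplat)/V̇ = (22.0 − 15.5) / 0.55 = 6.5/0.55 = 11.818 cmH2O·s/L.
C = Vt/(Pplat − PEEP) = 550.0 / (15.5 − 6) = 550.0/9.5 = 57.895 mL/cmH2O.
τ = R × C = 11.818 × 0.0579 L/cmH2O = 0.6843 s.
Fraction remaining at end-expiration = e^(−Te/τ) = e^(−0.75/0.6843) = 0.3342 → 33.42%.

33.4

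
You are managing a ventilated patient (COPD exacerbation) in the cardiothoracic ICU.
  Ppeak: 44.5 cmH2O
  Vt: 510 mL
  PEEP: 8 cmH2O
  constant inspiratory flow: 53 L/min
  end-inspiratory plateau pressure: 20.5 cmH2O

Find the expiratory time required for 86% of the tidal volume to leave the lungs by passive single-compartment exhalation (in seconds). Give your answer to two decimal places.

Flow: 53 L/min ÷ 60 = 0.8833 L/s.
R = (PIP − Pplat)/V̇ = (44.5 − 20.5) / 0.8833 = 24.0/0.8833 = 27.171 cmH2O·s/L.
C = Vt/(Pplat − PEEP) = 510.0 / (20.5 − 8) = 510.0/12.5 = 40.8 mL/cmH2O.
τ = R × C = 27.171 × 0.0408 L/cmH2O = 1.109 s.
t = −τ·ln(1 − 0.86) = −1.109·ln(0.14) = 2.18 s.

2.18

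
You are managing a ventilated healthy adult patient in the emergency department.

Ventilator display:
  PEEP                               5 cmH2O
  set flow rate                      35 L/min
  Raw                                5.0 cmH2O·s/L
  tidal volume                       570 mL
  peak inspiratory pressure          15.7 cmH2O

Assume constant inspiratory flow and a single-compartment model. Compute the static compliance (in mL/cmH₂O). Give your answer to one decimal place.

73.2

Flow: 35 L/min ÷ 60 = 0.5833 L/s.
Equation of motion (constant flow): PIP = Vt/C + R·V̇ + PEEP.
Vt/C = PIP − R·V̇ − PEEP = 15.7 − 5.0×0.5833 − 5 = 15.7 − 2.917 − 5 = 7.783 cmH2O.
C = Vt / 7.783 = 570 / 7.783 = 73.237 mL/cmH2O.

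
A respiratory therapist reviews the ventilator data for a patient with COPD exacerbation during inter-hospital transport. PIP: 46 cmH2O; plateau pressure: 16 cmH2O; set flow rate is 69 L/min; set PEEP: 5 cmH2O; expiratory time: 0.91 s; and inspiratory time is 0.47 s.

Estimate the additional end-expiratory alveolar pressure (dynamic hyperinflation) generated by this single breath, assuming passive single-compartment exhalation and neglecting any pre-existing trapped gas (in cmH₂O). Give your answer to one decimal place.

Flow: 69 L/min ÷ 60 = 1.15 L/s.
Vt = flow × Ti = 1.15 L/s × 0.47 s × 1000 mL/L = 540.5 mL.
R = (PIP − Pplat)/V̇ = (46 − 16) / 1.15 = 30.0/1.15 = 26.087 cmH2O·s/L.
C = Vt/(Pplat − PEEP) = 540.5 / (16 − 5) = 540.5/11.0 = 49.136 mL/cmH2O.
τ = R × C = 26.087 × 0.04914 L/cmH2O = 1.282 s.
Fraction remaining = e^(−Te/τ) = e^(−0.91/1.282) = 0.4917; trapped volume = 540.5 × 0.4917 = 265.76 mL.
Additional alveolar pressure from trapping ≈ V_trapped / C = 265.76 / 49.136 = 5.409 cmH2O.

5.4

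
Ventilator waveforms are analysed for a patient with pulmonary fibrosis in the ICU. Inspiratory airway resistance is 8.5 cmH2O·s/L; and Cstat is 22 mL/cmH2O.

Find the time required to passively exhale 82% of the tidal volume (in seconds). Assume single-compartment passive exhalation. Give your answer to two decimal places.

τ = R × C = 8.5 × 22 mL/cmH2O = 8.5 × 0.022 L/cmH2O = 0.187 s.
Exhaled fraction f = 1 − e^(−t/τ) → t = −τ·ln(1 − f) = −0.187·ln(0.18) = 0.3207 s.

0.32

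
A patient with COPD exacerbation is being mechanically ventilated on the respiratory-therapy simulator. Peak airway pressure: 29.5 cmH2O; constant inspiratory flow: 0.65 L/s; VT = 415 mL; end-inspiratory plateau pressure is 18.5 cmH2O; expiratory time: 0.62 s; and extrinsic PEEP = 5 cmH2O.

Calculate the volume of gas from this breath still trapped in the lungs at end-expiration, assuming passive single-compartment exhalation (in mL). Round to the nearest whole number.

126

R = (PIP − Pplat)/V̇ = (29.5 − 18.5) / 0.65 = 11.0/0.65 = 16.923 cmH2O·s/L.
C = Vt/(Pplat − PEEP) = 415.0 / (18.5 − 5) = 415.0/13.5 = 30.741 mL/cmH2O.
τ = R × C = 16.923 × 0.03074 L/cmH2O = 0.5202 s.
Fraction remaining = e^(−Te/τ) = e^(−0.62/0.5202) = 0.3037.
Trapped volume = 415.0 × 0.3037 = 126.04 mL.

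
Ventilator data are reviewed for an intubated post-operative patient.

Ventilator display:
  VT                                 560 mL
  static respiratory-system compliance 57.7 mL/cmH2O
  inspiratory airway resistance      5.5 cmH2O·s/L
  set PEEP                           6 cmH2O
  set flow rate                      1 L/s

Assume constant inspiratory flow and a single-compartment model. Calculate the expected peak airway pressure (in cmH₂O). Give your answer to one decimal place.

21.2

Equation of motion (constant flow): PIP = Vt/C + R·V̇ + PEEP.
PIP = 560/57.7 + 5.5×1 + 6 = 9.705 + 5.5 + 6 = 21.205 cmH2O.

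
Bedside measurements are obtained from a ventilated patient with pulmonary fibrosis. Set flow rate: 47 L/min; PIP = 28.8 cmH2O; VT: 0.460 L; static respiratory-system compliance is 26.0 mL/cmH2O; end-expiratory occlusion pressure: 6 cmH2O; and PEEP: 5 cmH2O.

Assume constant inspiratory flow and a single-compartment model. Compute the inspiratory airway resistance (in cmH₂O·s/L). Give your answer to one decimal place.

6.5

Flow: 47 L/min ÷ 60 = 0.7833 L/s.
Total PEEP = 6 cmH2O (set 5 + intrinsic 1); this is the baseline alveolar pressure.
Equation of motion (constant flow): PIP = Vt/C + R·V̇ + PEEP.
R·V̇ = PIP − Vt/C − PEEP = 28.8 − 460/26.0 − 6 = 28.8 − 17.692 − 6 = 5.108 cmH2O.
R = 5.108 / 0.7833 = 6.521 cmH2O·s/L.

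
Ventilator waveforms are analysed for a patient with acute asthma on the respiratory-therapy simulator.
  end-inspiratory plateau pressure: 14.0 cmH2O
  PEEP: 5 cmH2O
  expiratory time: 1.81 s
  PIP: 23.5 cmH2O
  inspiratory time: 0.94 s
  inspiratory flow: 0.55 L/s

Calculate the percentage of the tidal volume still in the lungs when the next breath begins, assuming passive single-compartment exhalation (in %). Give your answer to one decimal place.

16.1

Vt = flow × Ti = 0.55 L/s × 0.94 s × 1000 mL/L = 517.0 mL.
R = (PIP − Pplat)/V̇ = (23.5 − 14.0) / 0.55 = 9.5/0.55 = 17.273 cmH2O·s/L.
C = Vt/(Pplat − PEEP) = 517.0 / (14.0 − 5) = 517.0/9.0 = 57.444 mL/cmH2O.
τ = R × C = 17.273 × 0.05744 L/cmH2O = 0.9922 s.
Fraction remaining at end-expiration = e^(−Te/τ) = e^(−1.81/0.9922) = 0.1613 → 16.13%.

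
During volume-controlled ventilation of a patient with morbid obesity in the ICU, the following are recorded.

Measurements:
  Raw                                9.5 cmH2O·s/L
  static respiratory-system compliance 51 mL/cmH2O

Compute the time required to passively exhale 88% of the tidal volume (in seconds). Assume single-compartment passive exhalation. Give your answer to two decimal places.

τ = R × C = 9.5 × 51 mL/cmH2O = 9.5 × 0.051 L/cmH2O = 0.4845 s.
Exhaled fraction f = 1 − e^(−t/τ) → t = −τ·ln(1 − f) = −0.4845·ln(0.12) = 1.027 s.

1.03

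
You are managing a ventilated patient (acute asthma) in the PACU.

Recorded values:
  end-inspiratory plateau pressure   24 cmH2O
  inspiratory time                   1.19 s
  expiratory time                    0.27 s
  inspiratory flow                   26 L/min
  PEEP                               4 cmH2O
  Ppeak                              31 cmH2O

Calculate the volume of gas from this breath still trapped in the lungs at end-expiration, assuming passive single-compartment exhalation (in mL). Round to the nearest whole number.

270

Flow: 26 L/min ÷ 60 = 0.4333 L/s.
Vt = flow × Ti = 0.4333 L/s × 1.19 s × 1000 mL/L = 515.63 mL.
R = (PIP − Pplat)/V̇ = (31 − 24) / 0.4333 = 7.0/0.4333 = 16.155 cmH2O·s/L.
C = Vt/(Pplat − PEEP) = 515.63 / (24 − 4) = 515.63/20.0 = 25.782 mL/cmH2O.
τ = R × C = 16.155 × 0.02578 L/cmH2O = 0.4165 s.
Fraction remaining = e^(−Te/τ) = e^(−0.27/0.4165) = 0.523.
Trapped volume = 515.63 × 0.523 = 269.67 mL.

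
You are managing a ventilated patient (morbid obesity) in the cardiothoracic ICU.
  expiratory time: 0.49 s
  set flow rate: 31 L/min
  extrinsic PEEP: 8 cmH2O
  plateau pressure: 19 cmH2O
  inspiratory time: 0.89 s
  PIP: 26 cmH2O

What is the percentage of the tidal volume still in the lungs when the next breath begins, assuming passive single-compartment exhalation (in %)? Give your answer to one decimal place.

42.1

Flow: 31 L/min ÷ 60 = 0.5167 L/s.
Vt = flow × Ti = 0.5167 L/s × 0.89 s × 1000 mL/L = 459.86 mL.
R = (PIP − Pplat)/V̇ = (26 − 19) / 0.5167 = 7.0/0.5167 = 13.548 cmH2O·s/L.
C = Vt/(Pplat − PEEP) = 459.86 / (19 − 8) = 459.86/11.0 = 41.805 mL/cmH2O.
τ = R × C = 13.548 × 0.04181 L/cmH2O = 0.5664 s.
Fraction remaining at end-expiration = e^(−Te/τ) = e^(−0.49/0.5664) = 0.421 → 42.1%.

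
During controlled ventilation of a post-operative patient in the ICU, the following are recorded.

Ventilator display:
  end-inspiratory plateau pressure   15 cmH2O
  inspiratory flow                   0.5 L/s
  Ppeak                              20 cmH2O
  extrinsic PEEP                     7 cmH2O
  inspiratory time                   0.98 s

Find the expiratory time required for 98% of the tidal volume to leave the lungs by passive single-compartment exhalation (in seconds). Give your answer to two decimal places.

Vt = flow × Ti = 0.5 L/s × 0.98 s × 1000 mL/L = 490.0 mL.
R = (PIP − Pplat)/V̇ = (20 − 15) / 0.5 = 5.0/0.5 = 10.0 cmH2O·s/L.
C = Vt/(Pplat − PEEP) = 490.0 / (15 − 7) = 490.0/8.0 = 61.25 mL/cmH2O.
τ = R × C = 10.0 × 0.06125 L/cmH2O = 0.6125 s.
t = −τ·ln(1 − 0.98) = −0.6125·ln(0.02) = 2.396 s.

2.40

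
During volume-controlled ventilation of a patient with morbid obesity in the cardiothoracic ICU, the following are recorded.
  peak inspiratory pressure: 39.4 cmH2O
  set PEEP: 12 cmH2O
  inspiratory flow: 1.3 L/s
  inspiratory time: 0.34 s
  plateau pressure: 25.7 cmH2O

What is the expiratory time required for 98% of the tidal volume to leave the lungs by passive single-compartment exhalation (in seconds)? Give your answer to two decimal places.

Vt = flow × Ti = 1.3 L/s × 0.34 s × 1000 mL/L = 442.0 mL.
R = (PIP − Pplat)/V̇ = (39.4 − 25.7) / 1.3 = 13.7/1.3 = 10.538 cmH2O·s/L.
C = Vt/(Pplat − PEEP) = 442.0 / (25.7 − 12) = 442.0/13.7 = 32.263 mL/cmH2O.
τ = R × C = 10.538 × 0.03226 L/cmH2O = 0.34 s.
t = −τ·ln(1 − 0.98) = −0.34·ln(0.02) = 1.33 s.

1.33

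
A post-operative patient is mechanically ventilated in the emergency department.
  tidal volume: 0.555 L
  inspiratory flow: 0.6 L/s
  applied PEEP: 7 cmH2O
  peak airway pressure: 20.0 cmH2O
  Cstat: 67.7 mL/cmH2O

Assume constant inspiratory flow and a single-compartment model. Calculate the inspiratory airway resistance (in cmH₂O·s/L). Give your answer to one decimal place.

8.0

Equation of motion (constant flow): PIP = Vt/C + R·V̇ + PEEP.
R·V̇ = PIP − Vt/C − PEEP = 20.0 − 555/67.7 − 7 = 20.0 − 8.198 − 7 = 4.802 cmH2O.
R = 4.802 / 0.6 = 8.003 cmH2O·s/L.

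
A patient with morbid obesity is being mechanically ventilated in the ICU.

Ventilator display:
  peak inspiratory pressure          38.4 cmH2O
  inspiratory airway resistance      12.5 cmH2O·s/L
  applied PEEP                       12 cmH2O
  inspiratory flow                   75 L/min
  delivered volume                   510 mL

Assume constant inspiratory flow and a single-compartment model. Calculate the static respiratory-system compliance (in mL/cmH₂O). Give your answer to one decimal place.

Flow: 75 L/min ÷ 60 = 1.25 L/s.
Equation of motion (constant flow): PIP = Vt/C + R·V̇ + PEEP.
Vt/C = PIP − R·V̇ − PEEP = 38.4 − 12.5×1.25 − 12 = 38.4 − 15.625 − 12 = 10.775 cmH2O.
C = Vt / 10.775 = 510 / 10.775 = 47.332 mL/cmH2O.

47.3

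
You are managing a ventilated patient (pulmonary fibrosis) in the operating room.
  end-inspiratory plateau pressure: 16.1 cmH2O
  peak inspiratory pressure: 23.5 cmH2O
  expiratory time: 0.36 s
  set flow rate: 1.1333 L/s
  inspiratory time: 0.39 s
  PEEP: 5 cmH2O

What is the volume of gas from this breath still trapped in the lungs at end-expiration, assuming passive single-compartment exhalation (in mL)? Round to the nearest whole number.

Vt = flow × Ti = 1.1333 L/s × 0.39 s × 1000 mL/L = 441.99 mL.
R = (PIP − Pplat)/V̇ = (23.5 − 16.1) / 1.1333 = 7.4/1.1333 = 6.53 cmH2O·s/L.
C = Vt/(Pplat − PEEP) = 441.99 / (16.1 − 5) = 441.99/11.1 = 39.819 mL/cmH2O.
τ = R × C = 6.53 × 0.03982 L/cmH2O = 0.26 s.
Fraction remaining = e^(−Te/τ) = e^(−0.36/0.26) = 0.2504.
Trapped volume = 441.99 × 0.2504 = 110.67 mL.

111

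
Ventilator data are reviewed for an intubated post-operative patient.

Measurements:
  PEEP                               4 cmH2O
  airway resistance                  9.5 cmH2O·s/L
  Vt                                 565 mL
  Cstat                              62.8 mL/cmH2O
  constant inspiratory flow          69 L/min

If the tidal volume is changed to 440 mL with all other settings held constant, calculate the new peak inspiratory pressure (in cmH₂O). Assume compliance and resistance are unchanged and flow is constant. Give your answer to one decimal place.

Flow: 69 L/min ÷ 60 = 1.15 L/s.
PIP = Vt/C + R·V̇ + PEEP (constant-flow equation of motion).
Only the elastic term changes: ΔPIP = ΔVt / C = (440 − 565) / 62.8 = -1.99 cmH2O.
Original PIP = 565/62.8 + 9.5×1.15 + 4 = 23.922 cmH2O; new PIP = 23.922 + (-1.99) = 21.932 cmH2O.

21.9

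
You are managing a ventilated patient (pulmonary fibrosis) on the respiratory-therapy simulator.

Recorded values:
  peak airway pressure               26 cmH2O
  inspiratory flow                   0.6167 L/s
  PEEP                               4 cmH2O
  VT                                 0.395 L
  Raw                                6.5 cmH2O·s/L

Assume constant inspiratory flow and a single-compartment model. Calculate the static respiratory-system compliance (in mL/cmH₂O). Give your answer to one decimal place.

22.0

Equation of motion (constant flow): PIP = Vt/C + R·V̇ + PEEP.
Vt/C = PIP − R·V̇ − PEEP = 26 − 6.5×0.6167 − 4 = 26 − 4.009 − 4 = 17.991 cmH2O.
C = Vt / 17.991 = 395 / 17.991 = 21.955 mL/cmH2O.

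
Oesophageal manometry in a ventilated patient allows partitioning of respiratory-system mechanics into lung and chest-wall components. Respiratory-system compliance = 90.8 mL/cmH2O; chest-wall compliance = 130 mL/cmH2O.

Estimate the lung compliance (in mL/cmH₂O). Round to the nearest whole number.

1/CL = 1/Crs − 1/Ccw.
1/CL = 1/90.8 − 1/130 = 0.003321.
CL = 301.11 mL/cmH2O.

301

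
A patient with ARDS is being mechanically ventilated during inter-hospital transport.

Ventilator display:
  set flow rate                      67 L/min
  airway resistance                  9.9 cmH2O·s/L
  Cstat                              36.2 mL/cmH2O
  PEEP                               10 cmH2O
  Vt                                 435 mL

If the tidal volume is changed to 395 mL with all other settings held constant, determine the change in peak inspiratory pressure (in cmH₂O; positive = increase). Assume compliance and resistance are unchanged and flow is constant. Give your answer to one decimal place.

-1.1

PIP = Vt/C + R·V̇ + PEEP (constant-flow equation of motion).
Only the elastic term changes: ΔPIP = ΔVt / C = (395 − 435) / 36.2 = -1.105 cmH2O.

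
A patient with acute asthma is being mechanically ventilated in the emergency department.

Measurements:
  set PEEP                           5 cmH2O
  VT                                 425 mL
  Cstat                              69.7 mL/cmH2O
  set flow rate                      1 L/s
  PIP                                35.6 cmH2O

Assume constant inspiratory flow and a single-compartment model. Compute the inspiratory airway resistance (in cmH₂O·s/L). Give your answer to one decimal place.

Equation of motion (constant flow): PIP = Vt/C + R·V̇ + PEEP.
R·V̇ = PIP − Vt/C − PEEP = 35.6 − 425/69.7 − 5 = 35.6 − 6.098 − 5 = 24.502 cmH2O.
R = 24.502 / 1 = 24.502 cmH2O·s/L.

24.5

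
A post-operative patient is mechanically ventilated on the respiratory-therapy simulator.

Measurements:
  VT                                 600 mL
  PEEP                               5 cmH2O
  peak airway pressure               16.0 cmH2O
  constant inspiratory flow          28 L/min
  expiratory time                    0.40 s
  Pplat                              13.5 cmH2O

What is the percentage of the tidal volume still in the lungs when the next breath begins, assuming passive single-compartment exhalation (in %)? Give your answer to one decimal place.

Flow: 28 L/min ÷ 60 = 0.4667 L/s.
R = (PIP − Pplat)/V̇ = (16.0 − 13.5) / 0.4667 = 2.5/0.4667 = 5.357 cmH2O·s/L.
C = Vt/(Pplat − PEEP) = 600.0 / (13.5 − 5) = 600.0/8.5 = 70.588 mL/cmH2O.
τ = R × C = 5.357 × 0.07059 L/cmH2O = 0.3782 s.
Fraction remaining at end-expiration = e^(−Te/τ) = e^(−0.40/0.3782) = 0.3473 → 34.73%.

34.7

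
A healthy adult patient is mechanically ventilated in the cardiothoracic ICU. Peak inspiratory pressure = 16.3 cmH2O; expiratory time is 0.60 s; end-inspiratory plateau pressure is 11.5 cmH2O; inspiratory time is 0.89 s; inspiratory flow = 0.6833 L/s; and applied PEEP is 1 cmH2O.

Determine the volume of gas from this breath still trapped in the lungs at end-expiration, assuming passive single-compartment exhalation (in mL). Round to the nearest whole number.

Vt = flow × Ti = 0.6833 L/s × 0.89 s × 1000 mL/L = 608.14 mL.
R = (PIP − Pplat)/V̇ = (16.3 − 11.5) / 0.6833 = 4.8/0.6833 = 7.025 cmH2O·s/L.
C = Vt/(Pplat − PEEP) = 608.14 / (11.5 − 1) = 608.14/10.5 = 57.918 mL/cmH2O.
τ = R × C = 7.025 × 0.05792 L/cmH2O = 0.4069 s.
Fraction remaining = e^(−Te/τ) = e^(−0.60/0.4069) = 0.2289.
Trapped volume = 608.14 × 0.2289 = 139.2 mL.

139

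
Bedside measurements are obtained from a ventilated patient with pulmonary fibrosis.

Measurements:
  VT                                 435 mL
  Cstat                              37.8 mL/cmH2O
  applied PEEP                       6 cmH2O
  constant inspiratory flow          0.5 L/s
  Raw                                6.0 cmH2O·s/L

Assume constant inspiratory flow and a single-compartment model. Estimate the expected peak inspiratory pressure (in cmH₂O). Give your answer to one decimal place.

20.5

Equation of motion (constant flow): PIP = Vt/C + R·V̇ + PEEP.
PIP = 435/37.8 + 6.0×0.5 + 6 = 11.508 + 3.0 + 6 = 20.508 cmH2O.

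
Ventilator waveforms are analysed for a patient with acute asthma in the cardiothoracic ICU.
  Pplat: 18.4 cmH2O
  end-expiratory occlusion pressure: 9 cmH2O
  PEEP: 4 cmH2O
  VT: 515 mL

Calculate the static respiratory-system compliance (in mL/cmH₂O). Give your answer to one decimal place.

54.8

End-expiratory occlusion gives total PEEP = 9 cmH2O (intrinsic PEEP = 9 − 4 = 5). Use total PEEP for the elastic gradient.
Cstat = Vt / (Pplat − PEEPtotal) = 515 / (18.4 − 9) = 515 / 9.4 = 54.787 mL/cmH2O.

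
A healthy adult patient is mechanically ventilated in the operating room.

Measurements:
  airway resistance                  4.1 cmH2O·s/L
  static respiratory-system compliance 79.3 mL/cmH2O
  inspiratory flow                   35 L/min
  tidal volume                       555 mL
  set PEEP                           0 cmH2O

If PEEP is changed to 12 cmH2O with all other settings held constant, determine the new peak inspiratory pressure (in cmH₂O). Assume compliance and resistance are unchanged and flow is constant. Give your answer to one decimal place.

Flow: 35 L/min ÷ 60 = 0.5833 L/s.
PIP = Vt/C + R·V̇ + PEEP (constant-flow equation of motion).
Only the baseline term changes: ΔPIP = ΔPEEP = 12 − 0 = 12.0 cmH2O.
Original PIP = 555/79.3 + 4.1×0.5833 + 0 = 9.39 cmH2O; new PIP = 9.39 + (12.0) = 21.39 cmH2O.

21.4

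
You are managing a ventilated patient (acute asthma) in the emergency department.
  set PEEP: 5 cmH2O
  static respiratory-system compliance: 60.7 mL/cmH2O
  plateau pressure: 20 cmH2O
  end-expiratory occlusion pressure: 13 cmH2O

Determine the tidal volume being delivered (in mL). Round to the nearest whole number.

End-expiratory occlusion gives total PEEP = 13 cmH2O (intrinsic PEEP = 13 − 5 = 8). Use total PEEP for the elastic gradient.
Vt = Cstat × (Pplat − PEEPtotal) = 60.7 × (20 − 13) = 60.7 × 7.0 = 424.9 mL.

425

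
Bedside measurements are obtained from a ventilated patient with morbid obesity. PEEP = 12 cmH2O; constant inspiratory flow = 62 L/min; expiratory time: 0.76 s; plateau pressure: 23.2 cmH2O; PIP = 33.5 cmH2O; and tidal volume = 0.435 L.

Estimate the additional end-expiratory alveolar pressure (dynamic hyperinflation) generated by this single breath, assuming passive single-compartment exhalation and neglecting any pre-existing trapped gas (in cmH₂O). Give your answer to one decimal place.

Flow: 62 L/min ÷ 60 = 1.0333 L/s.
R = (PIP − Pplat)/V̇ = (33.5 − 23.2) / 1.0333 = 10.3/1.0333 = 9.968 cmH2O·s/L.
C = Vt/(Pplat − PEEP) = 435.0 / (23.2 − 12) = 435.0/11.2 = 38.839 mL/cmH2O.
τ = R × C = 9.968 × 0.03884 L/cmH2O = 0.3872 s.
Fraction remaining = e^(−Te/τ) = e^(−0.76/0.3872) = 0.1405; trapped volume = 435.0 × 0.1405 = 61.118 mL.
Additional alveolar pressure from trapping ≈ V_trapped / C = 61.118 / 38.839 = 1.574 cmH2O.

1.6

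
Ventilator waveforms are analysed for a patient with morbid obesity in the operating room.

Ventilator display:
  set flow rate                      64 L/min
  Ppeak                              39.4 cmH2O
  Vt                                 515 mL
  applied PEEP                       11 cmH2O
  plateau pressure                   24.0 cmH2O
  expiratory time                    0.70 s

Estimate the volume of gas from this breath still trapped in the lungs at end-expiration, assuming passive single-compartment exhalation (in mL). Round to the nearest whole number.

151

Flow: 64 L/min ÷ 60 = 1.0667 L/s.
R = (PIP − Pplat)/V̇ = (39.4 − 24.0) / 1.0667 = 15.4/1.0667 = 14.437 cmH2O·s/L.
C = Vt/(Pplat − PEEP) = 515.0 / (24.0 − 11) = 515.0/13.0 = 39.615 mL/cmH2O.
τ = R × C = 14.437 × 0.03962 L/cmH2O = 0.572 s.
Fraction remaining = e^(−Te/τ) = e^(−0.70/0.572) = 0.2941.
Trapped volume = 515.0 × 0.2941 = 151.46 mL.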